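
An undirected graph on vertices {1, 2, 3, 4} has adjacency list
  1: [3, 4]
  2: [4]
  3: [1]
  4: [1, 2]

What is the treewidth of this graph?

1

A width-1 tree decomposition is:
Bags: B1 = {1, 4}  B2 = {1, 3}  B3 = {2, 4}
Tree: B1–B2, B1–B3
Each bag holds 2 vertices, so the decomposition has width 1, which upper-bounds the treewidth. Since G has at least one edge (e.g. 4–1), it is not an edgeless graph, so tw(G) ≥ 1. The upper and lower bounds meet at 1, so that is the treewidth.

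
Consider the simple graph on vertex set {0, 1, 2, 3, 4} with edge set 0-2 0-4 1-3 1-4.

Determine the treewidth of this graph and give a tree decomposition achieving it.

The largest bag has 2 vertices, giving width 1; this decomposition certifies tw(G) ≤ 1. G has an edge, so its treewidth is at least 1. Combining the bounds, tw(G) = 1.

Treewidth 1.
Bags: B1 = {1, 3}  B2 = {1, 4}  B3 = {0, 4}  B4 = {0, 2}
Tree: B1–B2, B2–B3, B3–B4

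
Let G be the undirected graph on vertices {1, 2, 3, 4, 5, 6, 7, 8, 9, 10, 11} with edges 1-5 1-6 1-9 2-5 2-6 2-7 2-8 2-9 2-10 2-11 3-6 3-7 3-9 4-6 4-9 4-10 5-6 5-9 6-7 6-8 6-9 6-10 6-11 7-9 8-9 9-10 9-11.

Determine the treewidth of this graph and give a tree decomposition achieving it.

Treewidth 3.
One such decomposition:
Bags: B1 = {2, 5, 6, 9}  B2 = {2, 6, 7, 9}  B3 = {2, 6, 8, 9}  B4 = {1, 5, 6, 9}  B5 = {2, 6, 9, 11}  B6 = {2, 6, 9, 10}  B7 = {4, 6, 9, 10}  B8 = {3, 6, 7, 9}
Tree: B1–B2, B2–B3, B1–B4, B3–B5, B5–B6, B6–B7, B2–B8

The largest bag has 4 vertices, giving width 3; this decomposition certifies tw(G) ≤ 3. On the other hand G contains the 4-clique {1, 5, 6, 9}. A clique must lie in a single bag of any decomposition, so no decomposition can have width below 3. Therefore the treewidth is 3.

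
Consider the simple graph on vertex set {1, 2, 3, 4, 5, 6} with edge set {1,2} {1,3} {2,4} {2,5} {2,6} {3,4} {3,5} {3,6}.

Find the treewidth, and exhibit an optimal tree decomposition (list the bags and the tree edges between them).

Treewidth 2.
Bags: B1 = {2, 3, 4}  B2 = {1, 2, 3}  B3 = {2, 3, 6}  B4 = {2, 3, 5}
Tree: B1–B2, B2–B3, B3–B4

Every bag has size at most 3, so the width is 3 − 1 = 2 and tw(G) ≤ 2. Since 4–2–1–3–4 is a cycle in G, G is not acyclic. Forests are exactly the graphs of treewidth ≤ 1, so tw(G) ≥ 2. Therefore the treewidth is 2.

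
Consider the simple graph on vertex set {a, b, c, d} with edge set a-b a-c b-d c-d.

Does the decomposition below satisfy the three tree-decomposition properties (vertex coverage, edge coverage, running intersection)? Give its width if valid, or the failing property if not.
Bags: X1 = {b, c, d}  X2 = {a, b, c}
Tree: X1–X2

Yes; width 2.

Vertex coverage: the bags together contain {a, b, c, d}, the full vertex set. Edge coverage: each edge of G has both endpoints in at least one bag. Running intersection: for every vertex, the bags containing it form a connected subtree. All three properties hold, so this is a valid tree decomposition of width max|bag| − 1 = 2, and hence tw(G) ≤ 2.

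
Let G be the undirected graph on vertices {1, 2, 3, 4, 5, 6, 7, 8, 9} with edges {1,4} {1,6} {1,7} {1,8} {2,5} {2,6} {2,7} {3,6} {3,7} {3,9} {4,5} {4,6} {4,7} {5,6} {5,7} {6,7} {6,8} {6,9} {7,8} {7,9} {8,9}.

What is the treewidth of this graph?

3

A width-3 tree decomposition is:
Bags: B1 = {6, 7, 8, 9}  B2 = {1, 6, 7, 8}  B3 = {1, 4, 6, 7}  B4 = {4, 5, 6, 7}  B5 = {2, 5, 6, 7}  B6 = {3, 6, 7, 9}
Tree: B1–B2, B2–B3, B3–B4, B4–B5, B1–B6
Every bag has size at most 4, so the width is 4 − 1 = 3 and tw(G) ≤ 3. For the lower bound, the 4 vertices {1, 6, 7, 8} are pairwise adjacent, and any tree decomposition puts a clique entirely inside one bag — forcing width ≥ 3. Combining the bounds, tw(G) = 3.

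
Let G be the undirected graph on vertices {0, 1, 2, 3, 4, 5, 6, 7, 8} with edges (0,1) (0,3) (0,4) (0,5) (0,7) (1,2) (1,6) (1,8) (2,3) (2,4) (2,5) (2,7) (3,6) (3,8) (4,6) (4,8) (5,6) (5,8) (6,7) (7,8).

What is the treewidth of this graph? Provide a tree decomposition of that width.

Each bag holds 5 vertices, so the decomposition has width 4, which upper-bounds the treewidth. For the lower bound: the 5 vertex sets {0,1}, {7,8}, {2,5}, {6}, {4} are disjoint, each induces a connected subgraph, and every pair is joined by at least one edge of G. Contracting each set to a single vertex therefore yields K_{5} as a minor, and since treewidth is minor-monotone, tw(G) ≥ tw(K_{5}) = 4. Combining the bounds, tw(G) = 4.

Treewidth 4.
Bags: B1 = {0, 1, 2, 6, 8}  B2 = {0, 2, 6, 7, 8}  B3 = {0, 2, 5, 6, 8}  B4 = {0, 2, 4, 6, 8}  B5 = {0, 2, 3, 6, 8}
Tree: B1–B2, B2–B3, B3–B4, B4–B5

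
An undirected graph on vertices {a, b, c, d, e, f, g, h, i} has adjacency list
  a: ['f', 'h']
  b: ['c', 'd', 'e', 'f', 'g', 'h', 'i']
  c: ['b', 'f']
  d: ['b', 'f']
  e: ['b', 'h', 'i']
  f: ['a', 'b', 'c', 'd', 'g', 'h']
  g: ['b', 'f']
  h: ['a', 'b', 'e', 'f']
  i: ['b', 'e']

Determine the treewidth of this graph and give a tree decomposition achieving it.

Treewidth 2.
Bags: B1 = {b, f, h}  B2 = {b, e, h}  B3 = {b, e, i}  B4 = {b, d, f}  B5 = {b, f, g}  B6 = {a, f, h}  B7 = {b, c, f}
Tree: B1–B2, B2–B3, B1–B4, B4–B5, B1–B6, B1–B7

Every bag has size at most 3, so the width is 3 − 1 = 2 and tw(G) ≤ 2. On the other hand G contains the 3-clique {a, f, h}. A clique must lie in a single bag of any decomposition, so no decomposition can have width below 2. The upper and lower bounds meet at 2, so that is the treewidth.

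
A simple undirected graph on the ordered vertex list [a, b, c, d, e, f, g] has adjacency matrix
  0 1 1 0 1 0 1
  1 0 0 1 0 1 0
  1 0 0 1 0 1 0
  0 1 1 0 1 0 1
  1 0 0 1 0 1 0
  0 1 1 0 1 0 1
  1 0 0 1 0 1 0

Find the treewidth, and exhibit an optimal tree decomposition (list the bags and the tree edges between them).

The largest bag has 4 vertices, giving width 3; this decomposition certifies tw(G) ≤ 3. For the lower bound: the 4 vertex sets {b,f}, {a,c}, {d}, {e} are disjoint, each induces a connected subgraph, and every pair is joined by at least one edge of G. Contracting each set to a single vertex therefore yields K_{4} as a minor, and since treewidth is minor-monotone, tw(G) ≥ tw(K_{4}) = 3. Combining the bounds, tw(G) = 3.

Treewidth 3.
One optimal decomposition is:
Bags: B1 = {a, b, d, f}  B2 = {a, c, d, f}  B3 = {a, d, e, f}  B4 = {a, d, f, g}
Tree: B1–B2, B2–B3, B3–B4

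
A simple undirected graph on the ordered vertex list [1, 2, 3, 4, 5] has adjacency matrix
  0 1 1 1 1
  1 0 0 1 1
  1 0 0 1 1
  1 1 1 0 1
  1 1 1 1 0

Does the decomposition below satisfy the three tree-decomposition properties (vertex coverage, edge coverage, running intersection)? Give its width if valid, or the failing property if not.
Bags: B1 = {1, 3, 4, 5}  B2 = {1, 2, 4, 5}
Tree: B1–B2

Vertex coverage: the bags together contain {1, 2, 3, 4, 5}, the full vertex set. Edge coverage: each edge of G has both endpoints in at least one bag. Running intersection: for every vertex, the bags containing it form a connected subtree. All three properties hold, so this is a valid tree decomposition of width max|bag| − 1 = 3, and hence tw(G) ≤ 3.

Yes; width 3.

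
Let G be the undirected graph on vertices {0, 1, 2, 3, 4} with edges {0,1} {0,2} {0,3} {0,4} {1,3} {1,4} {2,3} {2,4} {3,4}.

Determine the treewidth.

3

A width-3 tree decomposition is:
Bags: B1 = {0, 2, 3, 4}  B2 = {0, 1, 3, 4}
Tree: B1–B2
The largest bag has 4 vertices, giving width 3; this decomposition certifies tw(G) ≤ 3. On the other hand G contains the 4-clique {0, 1, 3, 4}. A clique must lie in a single bag of any decomposition, so no decomposition can have width below 3. Combining the bounds, tw(G) = 3.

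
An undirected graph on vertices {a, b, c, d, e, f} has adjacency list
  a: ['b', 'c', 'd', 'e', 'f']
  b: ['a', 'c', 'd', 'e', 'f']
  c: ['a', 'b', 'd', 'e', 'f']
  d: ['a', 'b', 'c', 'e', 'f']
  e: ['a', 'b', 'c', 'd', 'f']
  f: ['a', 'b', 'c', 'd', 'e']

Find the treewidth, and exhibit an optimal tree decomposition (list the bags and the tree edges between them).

Treewidth 5.
Bags: B1 = {a, b, c, d, e, f}
Tree: (single bag)

A single bag containing all 6 vertices is trivially a valid decomposition of width 5. On the other hand G contains the 6-clique {a, b, c, d, e, f}. A clique must lie in a single bag of any decomposition, so no decomposition can have width below 5. Therefore the treewidth is 5.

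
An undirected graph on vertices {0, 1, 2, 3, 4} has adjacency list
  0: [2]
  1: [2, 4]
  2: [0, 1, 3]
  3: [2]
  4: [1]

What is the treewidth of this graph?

A width-1 tree decomposition is:
Bags: B1 = {1, 2}  B2 = {1, 4}  B3 = {0, 2}  B4 = {2, 3}
Tree: B1–B2, B1–B3, B3–B4
Every bag has size at most 2, so the width is 2 − 1 = 1 and tw(G) ≤ 1. Since G has at least one edge (e.g. 2–1), it is not an edgeless graph, so tw(G) ≥ 1. Therefore the treewidth is 1.

1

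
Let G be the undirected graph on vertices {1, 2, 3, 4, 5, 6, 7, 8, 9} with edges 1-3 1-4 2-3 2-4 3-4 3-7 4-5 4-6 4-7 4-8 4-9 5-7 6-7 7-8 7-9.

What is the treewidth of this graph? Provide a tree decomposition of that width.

Treewidth 2.
One optimal decomposition is:
Bags: B1 = {4, 7, 9}  B2 = {4, 7, 8}  B3 = {3, 4, 7}  B4 = {1, 3, 4}  B5 = {2, 3, 4}  B6 = {4, 6, 7}  B7 = {4, 5, 7}
Tree: B1–B2, B1–B3, B3–B4, B3–B5, B1–B6, B2–B7

Each bag holds 3 vertices, so the decomposition has width 2, which upper-bounds the treewidth. Conversely, {1, 3, 4} is a clique of size 3, and the vertices of any clique must share a bag in every tree decomposition; so some bag has ≥ 3 vertices and tw(G) ≥ 2. Combining the bounds, tw(G) = 2.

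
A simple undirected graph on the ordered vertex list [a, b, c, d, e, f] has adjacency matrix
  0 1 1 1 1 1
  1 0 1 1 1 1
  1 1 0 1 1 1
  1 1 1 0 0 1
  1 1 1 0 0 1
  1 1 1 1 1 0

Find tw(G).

4

A width-4 tree decomposition is:
Bags: B1 = {a, b, c, d, f}  B2 = {a, b, c, e, f}
Tree: B1–B2
Every bag has size at most 5, so the width is 5 − 1 = 4 and tw(G) ≤ 4. Conversely, {a, b, c, d, f} is a clique of size 5, and the vertices of any clique must share a bag in every tree decomposition; so some bag has ≥ 5 vertices and tw(G) ≥ 4. Therefore the treewidth is 4.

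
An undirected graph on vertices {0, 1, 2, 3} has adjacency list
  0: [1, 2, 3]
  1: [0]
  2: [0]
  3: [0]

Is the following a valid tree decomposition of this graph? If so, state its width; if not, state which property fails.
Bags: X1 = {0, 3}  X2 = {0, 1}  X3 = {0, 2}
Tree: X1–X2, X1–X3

Vertex coverage: the bags together contain {0, 1, 2, 3}, the full vertex set. Edge coverage: each edge of G has both endpoints in at least one bag. Running intersection: for every vertex, the bags containing it form a connected subtree. All three properties hold, so this is a valid tree decomposition of width max|bag| − 1 = 1, and hence tw(G) ≤ 1.

Yes; width 1.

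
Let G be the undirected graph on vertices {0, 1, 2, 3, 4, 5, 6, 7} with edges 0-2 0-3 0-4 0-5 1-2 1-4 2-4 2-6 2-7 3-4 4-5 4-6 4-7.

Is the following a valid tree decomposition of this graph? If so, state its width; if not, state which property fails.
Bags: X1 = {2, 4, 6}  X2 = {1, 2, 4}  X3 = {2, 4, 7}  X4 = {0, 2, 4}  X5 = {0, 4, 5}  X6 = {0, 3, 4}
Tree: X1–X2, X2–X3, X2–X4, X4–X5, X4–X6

Vertex coverage: the bags together contain {0, 1, 2, 3, 4, 5, 6, 7}, the full vertex set. Edge coverage: each edge of G has both endpoints in at least one bag. Running intersection: for every vertex, the bags containing it form a connected subtree. All three properties hold, so this is a valid tree decomposition of width max|bag| − 1 = 2, and hence tw(G) ≤ 2.

Yes; width 2.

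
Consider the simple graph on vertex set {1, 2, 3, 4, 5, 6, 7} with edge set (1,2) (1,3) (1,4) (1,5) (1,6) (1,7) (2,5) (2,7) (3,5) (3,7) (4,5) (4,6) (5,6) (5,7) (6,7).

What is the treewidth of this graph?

A width-3 tree decomposition is:
Bags: B1 = {1, 2, 5, 7}  B2 = {1, 3, 5, 7}  B3 = {1, 5, 6, 7}  B4 = {1, 4, 5, 6}
Tree: B1–B2, B1–B3, B3–B4
The largest bag has 4 vertices, giving width 3; this decomposition certifies tw(G) ≤ 3. Conversely, {1, 4, 5, 6} is a clique of size 4, and the vertices of any clique must share a bag in every tree decomposition; so some bag has ≥ 4 vertices and tw(G) ≥ 3. The upper and lower bounds meet at 3, so that is the treewidth.

3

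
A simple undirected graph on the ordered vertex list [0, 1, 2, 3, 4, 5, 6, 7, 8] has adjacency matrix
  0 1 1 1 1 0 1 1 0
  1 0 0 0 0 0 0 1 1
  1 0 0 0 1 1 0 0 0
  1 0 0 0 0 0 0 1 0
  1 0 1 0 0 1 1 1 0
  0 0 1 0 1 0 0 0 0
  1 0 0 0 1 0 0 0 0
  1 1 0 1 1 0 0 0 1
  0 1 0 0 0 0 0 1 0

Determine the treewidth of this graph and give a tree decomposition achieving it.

The largest bag has 3 vertices, giving width 2; this decomposition certifies tw(G) ≤ 2. For the lower bound, the 3 vertices {0, 1, 7} are pairwise adjacent, and any tree decomposition puts a clique entirely inside one bag — forcing width ≥ 2. Therefore the treewidth is 2.

Treewidth 2.
One such decomposition:
Bags: B1 = {0, 2, 4}  B2 = {0, 4, 7}  B3 = {0, 4, 6}  B4 = {0, 1, 7}  B5 = {1, 7, 8}  B6 = {2, 4, 5}  B7 = {0, 3, 7}
Tree: B1–B2, B1–B3, B2–B4, B4–B5, B1–B6, B4–B7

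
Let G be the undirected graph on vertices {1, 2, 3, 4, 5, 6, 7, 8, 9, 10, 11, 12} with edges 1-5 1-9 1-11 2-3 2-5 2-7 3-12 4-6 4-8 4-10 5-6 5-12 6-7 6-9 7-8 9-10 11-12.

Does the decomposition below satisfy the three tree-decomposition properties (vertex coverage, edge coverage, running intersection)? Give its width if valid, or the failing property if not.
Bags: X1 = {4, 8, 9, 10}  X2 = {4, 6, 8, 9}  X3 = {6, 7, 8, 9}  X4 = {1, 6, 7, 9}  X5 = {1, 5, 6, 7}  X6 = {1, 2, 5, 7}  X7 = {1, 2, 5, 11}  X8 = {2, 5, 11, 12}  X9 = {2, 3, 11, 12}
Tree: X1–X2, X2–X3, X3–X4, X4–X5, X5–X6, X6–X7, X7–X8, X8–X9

Yes; width 3.

Checking the three conditions: (i) the bags cover all of {1, 2, 3, 4, 5, 6, 7, 8, 9, 10, 11, 12}; (ii) for each edge, some bag contains both endpoints; (iii) the bags containing any fixed vertex form a subtree. All hold, so the decomposition is valid with width 4 − 1 = 3.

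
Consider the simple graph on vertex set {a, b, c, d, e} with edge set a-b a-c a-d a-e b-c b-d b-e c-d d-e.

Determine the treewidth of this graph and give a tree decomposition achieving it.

Every bag has size at most 4, so the width is 4 − 1 = 3 and tw(G) ≤ 3. Conversely, {a, b, d, e} is a clique of size 4, and the vertices of any clique must share a bag in every tree decomposition; so some bag has ≥ 4 vertices and tw(G) ≥ 3. Hence tw(G) = 3 exactly.

Treewidth 3.
One optimal decomposition is:
Bags: B1 = {a, b, c, d}  B2 = {a, b, d, e}
Tree: B1–B2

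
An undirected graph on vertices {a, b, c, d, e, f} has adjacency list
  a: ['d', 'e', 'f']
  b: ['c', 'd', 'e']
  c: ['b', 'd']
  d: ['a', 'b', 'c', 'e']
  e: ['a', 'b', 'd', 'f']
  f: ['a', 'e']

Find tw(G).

A width-2 tree decomposition is:
Bags: B1 = {a, e, f}  B2 = {a, d, e}  B3 = {b, d, e}  B4 = {b, c, d}
Tree: B1–B2, B2–B3, B3–B4
Every bag has size at most 3, so the width is 3 − 1 = 2 and tw(G) ≤ 2. On the other hand G contains the 3-clique {a, d, e}. A clique must lie in a single bag of any decomposition, so no decomposition can have width below 2. Therefore the treewidth is 2.

2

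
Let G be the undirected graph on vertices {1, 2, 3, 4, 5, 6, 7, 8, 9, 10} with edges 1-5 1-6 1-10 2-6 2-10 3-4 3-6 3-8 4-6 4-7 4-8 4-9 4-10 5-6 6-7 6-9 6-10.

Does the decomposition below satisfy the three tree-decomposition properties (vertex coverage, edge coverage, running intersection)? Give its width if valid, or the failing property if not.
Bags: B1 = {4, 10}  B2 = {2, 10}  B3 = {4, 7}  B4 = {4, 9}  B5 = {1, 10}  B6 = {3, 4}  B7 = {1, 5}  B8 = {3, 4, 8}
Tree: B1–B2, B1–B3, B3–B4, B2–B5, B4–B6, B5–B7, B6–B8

A tree decomposition must satisfy three properties: every vertex lies in some bag; for every edge, both endpoints lie together in some bag; and for every vertex, the bags containing it form a connected subtree. Here vertex 6 appears in no bag, so the decomposition is invalid.

No — vertex 6 appears in no bag.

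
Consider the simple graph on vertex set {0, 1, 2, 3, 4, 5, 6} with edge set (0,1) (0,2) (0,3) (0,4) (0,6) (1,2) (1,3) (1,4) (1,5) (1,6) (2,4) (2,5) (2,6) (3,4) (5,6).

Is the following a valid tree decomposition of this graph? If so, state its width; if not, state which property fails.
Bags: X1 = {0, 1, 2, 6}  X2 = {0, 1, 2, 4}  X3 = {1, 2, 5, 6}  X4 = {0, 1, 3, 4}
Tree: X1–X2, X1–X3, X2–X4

Vertex coverage: the bags together contain {0, 1, 2, 3, 4, 5, 6}, the full vertex set. Edge coverage: each edge of G has both endpoints in at least one bag. Running intersection: for every vertex, the bags containing it form a connected subtree. All three properties hold, so this is a valid tree decomposition of width max|bag| − 1 = 3, and hence tw(G) ≤ 3.

Yes; width 3.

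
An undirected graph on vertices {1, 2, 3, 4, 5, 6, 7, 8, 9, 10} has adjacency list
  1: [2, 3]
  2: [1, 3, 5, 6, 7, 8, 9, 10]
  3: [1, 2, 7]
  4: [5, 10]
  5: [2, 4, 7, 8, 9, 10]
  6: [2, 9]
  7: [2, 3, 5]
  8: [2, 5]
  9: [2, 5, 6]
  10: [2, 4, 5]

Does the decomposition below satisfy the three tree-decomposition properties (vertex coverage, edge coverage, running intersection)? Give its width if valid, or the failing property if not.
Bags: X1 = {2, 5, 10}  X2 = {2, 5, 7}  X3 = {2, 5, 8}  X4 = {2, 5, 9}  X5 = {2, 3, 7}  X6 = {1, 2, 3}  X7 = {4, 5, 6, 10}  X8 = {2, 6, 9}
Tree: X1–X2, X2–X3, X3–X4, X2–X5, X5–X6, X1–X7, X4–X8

No — bags containing vertex 6 are not connected in the tree.

A tree decomposition must satisfy three properties: every vertex lies in some bag; for every edge, both endpoints lie together in some bag; and for every vertex, the bags containing it form a connected subtree. Here bags containing vertex 6 are not connected in the tree, so the decomposition is invalid.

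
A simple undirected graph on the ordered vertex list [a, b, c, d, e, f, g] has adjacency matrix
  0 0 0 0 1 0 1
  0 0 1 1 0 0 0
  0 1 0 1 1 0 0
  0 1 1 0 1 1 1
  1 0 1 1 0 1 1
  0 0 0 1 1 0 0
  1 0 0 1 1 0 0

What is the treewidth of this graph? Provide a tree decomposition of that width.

Treewidth 2.
One optimal decomposition is:
Bags: B1 = {d, e, f}  B2 = {c, d, e}  B3 = {d, e, g}  B4 = {b, c, d}  B5 = {a, e, g}
Tree: B1–B2, B2–B3, B2–B4, B3–B5

The largest bag has 3 vertices, giving width 2; this decomposition certifies tw(G) ≤ 2. For the lower bound, the 3 vertices {d, e, g} are pairwise adjacent, and any tree decomposition puts a clique entirely inside one bag — forcing width ≥ 2. Combining the bounds, tw(G) = 2.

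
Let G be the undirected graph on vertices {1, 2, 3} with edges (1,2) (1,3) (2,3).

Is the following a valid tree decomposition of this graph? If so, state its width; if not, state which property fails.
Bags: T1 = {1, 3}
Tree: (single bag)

A tree decomposition must satisfy three properties: every vertex lies in some bag; for every edge, both endpoints lie together in some bag; and for every vertex, the bags containing it form a connected subtree. Here vertex 2 appears in no bag, so the decomposition is invalid.

No — vertex 2 appears in no bag.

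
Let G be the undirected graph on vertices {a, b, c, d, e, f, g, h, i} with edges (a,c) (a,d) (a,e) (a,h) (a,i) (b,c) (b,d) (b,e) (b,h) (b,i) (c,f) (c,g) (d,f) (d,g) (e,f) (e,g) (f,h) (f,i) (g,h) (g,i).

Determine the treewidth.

4

A width-4 tree decomposition is:
Bags: B1 = {a, b, f, g, h}  B2 = {a, b, f, g, i}  B3 = {a, b, e, f, g}  B4 = {a, b, d, f, g}  B5 = {a, b, c, f, g}
Tree: B1–B2, B2–B3, B3–B4, B4–B5
Each bag holds 5 vertices, so the decomposition has width 4, which upper-bounds the treewidth. For the lower bound: the 5 vertex sets {b,h}, {g,i}, {a,e}, {f}, {d} are disjoint, each induces a connected subgraph, and every pair is joined by at least one edge of G. Contracting each set to a single vertex therefore yields K_{5} as a minor, and since treewidth is minor-monotone, tw(G) ≥ tw(K_{5}) = 4. Combining the bounds, tw(G) = 4.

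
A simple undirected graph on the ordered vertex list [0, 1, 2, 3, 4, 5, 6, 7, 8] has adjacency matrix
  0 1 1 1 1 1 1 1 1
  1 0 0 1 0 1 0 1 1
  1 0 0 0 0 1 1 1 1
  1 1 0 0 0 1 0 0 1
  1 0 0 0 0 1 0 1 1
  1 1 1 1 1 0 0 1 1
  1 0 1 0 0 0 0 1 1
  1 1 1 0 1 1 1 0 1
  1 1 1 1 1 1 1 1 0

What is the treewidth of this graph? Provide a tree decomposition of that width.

Every bag has size at most 5, so the width is 5 − 1 = 4 and tw(G) ≤ 4. Conversely, {0, 1, 3, 5, 8} is a clique of size 5, and the vertices of any clique must share a bag in every tree decomposition; so some bag has ≥ 5 vertices and tw(G) ≥ 4. Therefore the treewidth is 4.

Treewidth 4.
One such decomposition:
Bags: B1 = {0, 2, 5, 7, 8}  B2 = {0, 2, 6, 7, 8}  B3 = {0, 1, 5, 7, 8}  B4 = {0, 1, 3, 5, 8}  B5 = {0, 4, 5, 7, 8}
Tree: B1–B2, B1–B3, B3–B4, B3–B5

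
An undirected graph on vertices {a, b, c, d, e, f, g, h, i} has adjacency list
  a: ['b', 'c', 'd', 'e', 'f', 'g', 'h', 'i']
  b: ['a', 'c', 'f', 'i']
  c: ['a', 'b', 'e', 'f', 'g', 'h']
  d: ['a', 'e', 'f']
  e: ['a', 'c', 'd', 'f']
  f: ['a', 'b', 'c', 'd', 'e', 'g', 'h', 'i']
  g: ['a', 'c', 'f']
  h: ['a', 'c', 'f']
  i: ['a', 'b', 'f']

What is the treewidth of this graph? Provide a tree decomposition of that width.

The largest bag has 4 vertices, giving width 3; this decomposition certifies tw(G) ≤ 3. Conversely, {a, d, e, f} is a clique of size 4, and the vertices of any clique must share a bag in every tree decomposition; so some bag has ≥ 4 vertices and tw(G) ≥ 3. The upper and lower bounds meet at 3, so that is the treewidth.

Treewidth 3.
Bags: B1 = {a, c, e, f}  B2 = {a, d, e, f}  B3 = {a, b, c, f}  B4 = {a, c, f, h}  B5 = {a, c, f, g}  B6 = {a, b, f, i}
Tree: B1–B2, B1–B3, B3–B4, B4–B5, B3–B6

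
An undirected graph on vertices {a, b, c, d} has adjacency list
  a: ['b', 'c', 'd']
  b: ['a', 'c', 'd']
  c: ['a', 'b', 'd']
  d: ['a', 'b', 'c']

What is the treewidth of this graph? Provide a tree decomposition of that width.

Treewidth 3.
Bags: B1 = {a, b, c, d}
Tree: (single bag)

With just one bag of size 4, the width is 4 − 1 = 3, so tw(G) ≤ 3. On the other hand G contains the 4-clique {a, b, c, d}. A clique must lie in a single bag of any decomposition, so no decomposition can have width below 3. The upper and lower bounds meet at 3, so that is the treewidth.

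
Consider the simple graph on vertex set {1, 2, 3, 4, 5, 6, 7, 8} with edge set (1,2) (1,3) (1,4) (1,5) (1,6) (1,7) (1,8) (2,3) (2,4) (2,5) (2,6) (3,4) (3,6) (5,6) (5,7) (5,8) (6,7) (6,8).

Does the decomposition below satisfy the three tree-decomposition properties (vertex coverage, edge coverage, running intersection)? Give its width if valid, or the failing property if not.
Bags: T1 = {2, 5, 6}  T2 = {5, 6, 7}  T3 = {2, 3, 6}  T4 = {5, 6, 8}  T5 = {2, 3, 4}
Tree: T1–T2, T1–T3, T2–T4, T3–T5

A tree decomposition must satisfy three properties: every vertex lies in some bag; for every edge, both endpoints lie together in some bag; and for every vertex, the bags containing it form a connected subtree. Here vertex 1 appears in no bag, so the decomposition is invalid.

No — vertex 1 appears in no bag.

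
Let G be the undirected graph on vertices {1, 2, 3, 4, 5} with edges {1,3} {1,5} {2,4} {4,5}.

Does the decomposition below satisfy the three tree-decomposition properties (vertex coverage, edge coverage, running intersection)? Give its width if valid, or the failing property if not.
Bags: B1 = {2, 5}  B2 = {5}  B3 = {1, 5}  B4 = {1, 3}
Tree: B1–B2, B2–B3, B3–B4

A tree decomposition must satisfy three properties: every vertex lies in some bag; for every edge, both endpoints lie together in some bag; and for every vertex, the bags containing it form a connected subtree. Here vertex 4 appears in no bag, so the decomposition is invalid.

No — vertex 4 appears in no bag.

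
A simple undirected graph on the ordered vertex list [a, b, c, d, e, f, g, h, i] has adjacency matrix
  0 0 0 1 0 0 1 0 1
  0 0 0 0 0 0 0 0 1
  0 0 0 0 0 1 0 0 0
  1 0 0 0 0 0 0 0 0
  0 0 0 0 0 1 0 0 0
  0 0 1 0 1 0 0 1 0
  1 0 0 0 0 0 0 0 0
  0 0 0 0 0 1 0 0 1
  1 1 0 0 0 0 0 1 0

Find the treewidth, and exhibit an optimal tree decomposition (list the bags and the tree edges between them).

Treewidth 1.
Bags: B1 = {a, i}  B2 = {h, i}  B3 = {b, i}  B4 = {f, h}  B5 = {a, d}  B6 = {a, g}  B7 = {c, f}  B8 = {e, f}
Tree: B1–B2, B2–B3, B2–B4, B1–B5, B1–B6, B4–B7, B4–B8

Every bag has size at most 2, so the width is 2 − 1 = 1 and tw(G) ≤ 1. Since G has at least one edge (e.g. a–i), it is not an edgeless graph, so tw(G) ≥ 1. Hence tw(G) = 1 exactly.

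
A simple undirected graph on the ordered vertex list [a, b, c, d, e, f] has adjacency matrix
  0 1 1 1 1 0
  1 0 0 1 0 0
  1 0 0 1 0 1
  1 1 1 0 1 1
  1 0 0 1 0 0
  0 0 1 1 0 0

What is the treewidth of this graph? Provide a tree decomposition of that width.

The largest bag has 3 vertices, giving width 2; this decomposition certifies tw(G) ≤ 2. For the lower bound, the 3 vertices {a, d, e} are pairwise adjacent, and any tree decomposition puts a clique entirely inside one bag — forcing width ≥ 2. Combining the bounds, tw(G) = 2.

Treewidth 2.
One such decomposition:
Bags: B1 = {a, c, d}  B2 = {c, d, f}  B3 = {a, d, e}  B4 = {a, b, d}
Tree: B1–B2, B1–B3, B3–B4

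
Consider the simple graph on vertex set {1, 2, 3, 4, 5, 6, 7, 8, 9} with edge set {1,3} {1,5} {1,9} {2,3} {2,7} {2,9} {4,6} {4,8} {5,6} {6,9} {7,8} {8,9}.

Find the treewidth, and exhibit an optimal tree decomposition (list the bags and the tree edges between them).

Every bag has size at most 4, so the width is 4 − 1 = 3 and tw(G) ≤ 3. For the lower bound: the 4 vertex sets {4,7,8}, {2}, {9}, {1,3,5,6} are disjoint, each induces a connected subgraph, and every pair is joined by at least one edge of G. Contracting each set to a single vertex therefore yields K_{4} as a minor, and since treewidth is minor-monotone, tw(G) ≥ tw(K_{4}) = 3. Combining the bounds, tw(G) = 3.

Treewidth 3.
One optimal decomposition is:
Bags: B1 = {2, 4, 7, 8}  B2 = {2, 4, 8, 9}  B3 = {2, 4, 6, 9}  B4 = {2, 3, 6, 9}  B5 = {1, 3, 6, 9}  B6 = {1, 3, 5, 6}
Tree: B1–B2, B2–B3, B3–B4, B4–B5, B5–B6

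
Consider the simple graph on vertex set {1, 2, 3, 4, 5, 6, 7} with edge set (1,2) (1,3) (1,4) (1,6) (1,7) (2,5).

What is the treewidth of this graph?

1

A width-1 tree decomposition is:
Bags: B1 = {1, 7}  B2 = {1, 2}  B3 = {1, 3}  B4 = {1, 4}  B5 = {1, 6}  B6 = {2, 5}
Tree: B1–B2, B1–B3, B3–B4, B3–B5, B2–B6
The largest bag has 2 vertices, giving width 1; this decomposition certifies tw(G) ≤ 1. G has an edge, so its treewidth is at least 1. The upper and lower bounds meet at 1, so that is the treewidth.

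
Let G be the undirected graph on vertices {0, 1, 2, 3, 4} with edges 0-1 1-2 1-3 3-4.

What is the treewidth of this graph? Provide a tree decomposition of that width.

Each bag holds 2 vertices, so the decomposition has width 1, which upper-bounds the treewidth. Since G has at least one edge (e.g. 1–2), it is not an edgeless graph, so tw(G) ≥ 1. Combining the bounds, tw(G) = 1.

Treewidth 1.
One optimal decomposition is:
Bags: B1 = {1, 2}  B2 = {1, 3}  B3 = {3, 4}  B4 = {0, 1}
Tree: B1–B2, B2–B3, B1–B4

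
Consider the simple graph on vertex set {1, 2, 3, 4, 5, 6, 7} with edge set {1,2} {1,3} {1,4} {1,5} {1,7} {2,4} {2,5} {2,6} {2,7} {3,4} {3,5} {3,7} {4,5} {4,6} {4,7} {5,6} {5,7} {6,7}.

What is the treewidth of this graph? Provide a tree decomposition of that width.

Treewidth 4.
One optimal decomposition is:
Bags: B1 = {1, 3, 4, 5, 7}  B2 = {1, 2, 4, 5, 7}  B3 = {2, 4, 5, 6, 7}
Tree: B1–B2, B2–B3

Each bag holds 5 vertices, so the decomposition has width 4, which upper-bounds the treewidth. For the lower bound, the 5 vertices {1, 2, 4, 5, 7} are pairwise adjacent, and any tree decomposition puts a clique entirely inside one bag — forcing width ≥ 4. Hence tw(G) = 4 exactly.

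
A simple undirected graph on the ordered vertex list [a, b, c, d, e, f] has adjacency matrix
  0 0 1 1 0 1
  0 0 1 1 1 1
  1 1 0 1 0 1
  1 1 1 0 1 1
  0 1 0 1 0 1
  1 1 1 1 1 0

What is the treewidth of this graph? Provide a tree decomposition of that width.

Treewidth 3.
One optimal decomposition is:
Bags: B1 = {b, c, d, f}  B2 = {a, c, d, f}  B3 = {b, d, e, f}
Tree: B1–B2, B1–B3

The largest bag has 4 vertices, giving width 3; this decomposition certifies tw(G) ≤ 3. On the other hand G contains the 4-clique {b, d, e, f}. A clique must lie in a single bag of any decomposition, so no decomposition can have width below 3. Hence tw(G) = 3 exactly.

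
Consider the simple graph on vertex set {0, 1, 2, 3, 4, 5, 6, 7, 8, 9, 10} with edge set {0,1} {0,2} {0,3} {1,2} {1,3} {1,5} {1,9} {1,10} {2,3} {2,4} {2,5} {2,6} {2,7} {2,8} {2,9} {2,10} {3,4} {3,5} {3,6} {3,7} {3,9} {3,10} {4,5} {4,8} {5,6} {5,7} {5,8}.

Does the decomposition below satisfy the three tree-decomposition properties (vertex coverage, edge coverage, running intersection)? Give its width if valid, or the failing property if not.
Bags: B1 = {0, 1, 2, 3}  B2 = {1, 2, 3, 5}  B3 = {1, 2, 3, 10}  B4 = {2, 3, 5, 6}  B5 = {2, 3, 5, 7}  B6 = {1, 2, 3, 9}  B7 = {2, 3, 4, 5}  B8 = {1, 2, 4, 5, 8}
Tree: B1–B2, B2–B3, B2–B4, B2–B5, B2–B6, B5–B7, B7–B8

A tree decomposition must satisfy three properties: every vertex lies in some bag; for every edge, both endpoints lie together in some bag; and for every vertex, the bags containing it form a connected subtree. Here bags containing vertex 1 are not connected in the tree, so the decomposition is invalid.

No — bags containing vertex 1 are not connected in the tree.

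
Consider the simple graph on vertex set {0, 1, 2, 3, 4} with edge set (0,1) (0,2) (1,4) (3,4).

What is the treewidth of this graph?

1

A width-1 tree decomposition is:
Bags: B1 = {0, 2}  B2 = {0, 1}  B3 = {1, 4}  B4 = {3, 4}
Tree: B1–B2, B2–B3, B3–B4
Each bag holds 2 vertices, so the decomposition has width 1, which upper-bounds the treewidth. Since G has at least one edge (e.g. 2–0), it is not an edgeless graph, so tw(G) ≥ 1. Combining the bounds, tw(G) = 1.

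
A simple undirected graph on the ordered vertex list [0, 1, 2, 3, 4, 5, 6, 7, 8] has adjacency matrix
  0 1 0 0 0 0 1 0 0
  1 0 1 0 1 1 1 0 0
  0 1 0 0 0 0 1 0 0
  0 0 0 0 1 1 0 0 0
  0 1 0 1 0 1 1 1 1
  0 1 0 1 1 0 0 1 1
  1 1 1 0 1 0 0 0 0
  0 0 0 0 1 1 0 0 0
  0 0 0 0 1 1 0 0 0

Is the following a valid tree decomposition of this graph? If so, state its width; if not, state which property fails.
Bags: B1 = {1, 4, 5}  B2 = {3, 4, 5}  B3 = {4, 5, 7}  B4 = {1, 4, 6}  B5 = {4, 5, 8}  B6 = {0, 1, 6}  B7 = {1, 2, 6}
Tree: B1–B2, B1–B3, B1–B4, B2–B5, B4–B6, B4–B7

Checking the three conditions: (i) the bags cover all of {0, 1, 2, 3, 4, 5, 6, 7, 8}; (ii) for each edge, some bag contains both endpoints; (iii) the bags containing any fixed vertex form a subtree. All hold, so the decomposition is valid with width 3 − 1 = 2.

Yes; width 2.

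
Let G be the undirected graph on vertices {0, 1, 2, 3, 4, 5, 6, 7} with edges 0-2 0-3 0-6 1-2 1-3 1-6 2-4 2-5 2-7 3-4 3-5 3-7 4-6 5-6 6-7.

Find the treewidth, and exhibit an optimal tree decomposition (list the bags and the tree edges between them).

The largest bag has 4 vertices, giving width 3; this decomposition certifies tw(G) ≤ 3. For the lower bound: the 4 vertex sets {3,5}, {4,6}, {2}, {0} are disjoint, each induces a connected subgraph, and every pair is joined by at least one edge of G. Contracting each set to a single vertex therefore yields K_{4} as a minor, and since treewidth is minor-monotone, tw(G) ≥ tw(K_{4}) = 3. The upper and lower bounds meet at 3, so that is the treewidth.

Treewidth 3.
Bags: B1 = {2, 3, 5, 6}  B2 = {2, 3, 4, 6}  B3 = {0, 2, 3, 6}  B4 = {1, 2, 3, 6}  B5 = {2, 3, 6, 7}
Tree: B1–B2, B2–B3, B3–B4, B4–B5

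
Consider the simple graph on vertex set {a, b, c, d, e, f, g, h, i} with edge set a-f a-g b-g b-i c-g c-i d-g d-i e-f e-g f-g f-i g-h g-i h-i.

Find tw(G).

A width-2 tree decomposition is:
Bags: B1 = {d, g, i}  B2 = {f, g, i}  B3 = {c, g, i}  B4 = {g, h, i}  B5 = {a, f, g}  B6 = {e, f, g}  B7 = {b, g, i}
Tree: B1–B2, B2–B3, B3–B4, B2–B5, B5–B6, B2–B7
Every bag has size at most 3, so the width is 3 − 1 = 2 and tw(G) ≤ 2. On the other hand G contains the 3-clique {e, f, g}. A clique must lie in a single bag of any decomposition, so no decomposition can have width below 2. Hence tw(G) = 2 exactly.

2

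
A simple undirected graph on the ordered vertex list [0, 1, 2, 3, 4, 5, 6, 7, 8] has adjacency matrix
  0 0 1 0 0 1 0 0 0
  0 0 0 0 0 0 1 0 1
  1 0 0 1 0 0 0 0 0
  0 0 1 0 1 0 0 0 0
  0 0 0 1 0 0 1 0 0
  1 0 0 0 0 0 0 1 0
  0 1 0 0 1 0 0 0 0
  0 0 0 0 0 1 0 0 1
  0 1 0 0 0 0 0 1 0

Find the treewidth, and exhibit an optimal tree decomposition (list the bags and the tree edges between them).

The largest bag has 3 vertices, giving width 2; this decomposition certifies tw(G) ≤ 2. Since 7–5–0–2–3–4–6–1–8–7 is a cycle in G, G is not acyclic. Forests are exactly the graphs of treewidth ≤ 1, so tw(G) ≥ 2. Hence tw(G) = 2 exactly.

Treewidth 2.
Bags: B1 = {0, 5, 7}  B2 = {0, 2, 7}  B3 = {2, 3, 7}  B4 = {3, 4, 7}  B5 = {4, 6, 7}  B6 = {1, 6, 7}  B7 = {1, 7, 8}
Tree: B1–B2, B2–B3, B3–B4, B4–B5, B5–B6, B6–B7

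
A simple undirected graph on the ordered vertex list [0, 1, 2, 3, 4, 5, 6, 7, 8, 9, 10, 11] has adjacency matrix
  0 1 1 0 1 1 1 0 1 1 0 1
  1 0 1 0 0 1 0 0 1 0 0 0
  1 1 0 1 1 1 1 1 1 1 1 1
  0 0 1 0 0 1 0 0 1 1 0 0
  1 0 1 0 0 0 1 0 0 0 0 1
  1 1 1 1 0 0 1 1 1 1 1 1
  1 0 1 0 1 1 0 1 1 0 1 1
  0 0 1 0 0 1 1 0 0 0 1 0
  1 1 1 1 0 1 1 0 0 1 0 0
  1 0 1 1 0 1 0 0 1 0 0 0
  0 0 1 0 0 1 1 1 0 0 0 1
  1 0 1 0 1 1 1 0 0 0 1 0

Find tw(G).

A width-4 tree decomposition is:
Bags: B1 = {0, 2, 5, 6, 11}  B2 = {0, 2, 5, 6, 8}  B3 = {2, 5, 6, 10, 11}  B4 = {2, 5, 6, 7, 10}  B5 = {0, 1, 2, 5, 8}  B6 = {0, 2, 4, 6, 11}  B7 = {0, 2, 5, 8, 9}  B8 = {2, 3, 5, 8, 9}
Tree: B1–B2, B1–B3, B3–B4, B2–B5, B1–B6, B5–B7, B7–B8
Each bag holds 5 vertices, so the decomposition has width 4, which upper-bounds the treewidth. Conversely, {0, 2, 4, 6, 11} is a clique of size 5, and the vertices of any clique must share a bag in every tree decomposition; so some bag has ≥ 5 vertices and tw(G) ≥ 4. Combining the bounds, tw(G) = 4.

4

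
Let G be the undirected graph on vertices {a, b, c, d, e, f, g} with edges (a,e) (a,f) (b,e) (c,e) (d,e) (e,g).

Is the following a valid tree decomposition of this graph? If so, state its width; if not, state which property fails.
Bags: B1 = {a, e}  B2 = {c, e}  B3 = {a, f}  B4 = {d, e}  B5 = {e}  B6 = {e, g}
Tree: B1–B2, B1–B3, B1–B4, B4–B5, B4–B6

No — vertex b appears in no bag.

A tree decomposition must satisfy three properties: every vertex lies in some bag; for every edge, both endpoints lie together in some bag; and for every vertex, the bags containing it form a connected subtree. Here vertex b appears in no bag, so the decomposition is invalid.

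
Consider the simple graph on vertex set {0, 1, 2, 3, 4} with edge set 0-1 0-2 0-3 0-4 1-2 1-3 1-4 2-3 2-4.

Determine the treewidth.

3

A width-3 tree decomposition is:
Bags: B1 = {0, 1, 2, 3}  B2 = {0, 1, 2, 4}
Tree: B1–B2
The largest bag has 4 vertices, giving width 3; this decomposition certifies tw(G) ≤ 3. For the lower bound, the 4 vertices {0, 1, 2, 3} are pairwise adjacent, and any tree decomposition puts a clique entirely inside one bag — forcing width ≥ 3. Therefore the treewidth is 3.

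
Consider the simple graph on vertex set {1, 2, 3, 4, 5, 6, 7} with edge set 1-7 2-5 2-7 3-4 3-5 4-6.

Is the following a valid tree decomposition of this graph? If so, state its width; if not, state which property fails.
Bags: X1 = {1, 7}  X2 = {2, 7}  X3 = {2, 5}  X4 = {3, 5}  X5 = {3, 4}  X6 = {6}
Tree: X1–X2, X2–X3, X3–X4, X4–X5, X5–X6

A tree decomposition must satisfy three properties: every vertex lies in some bag; for every edge, both endpoints lie together in some bag; and for every vertex, the bags containing it form a connected subtree. Here edge (4,6) lies in no bag, so the decomposition is invalid.

No — edge (4,6) lies in no bag.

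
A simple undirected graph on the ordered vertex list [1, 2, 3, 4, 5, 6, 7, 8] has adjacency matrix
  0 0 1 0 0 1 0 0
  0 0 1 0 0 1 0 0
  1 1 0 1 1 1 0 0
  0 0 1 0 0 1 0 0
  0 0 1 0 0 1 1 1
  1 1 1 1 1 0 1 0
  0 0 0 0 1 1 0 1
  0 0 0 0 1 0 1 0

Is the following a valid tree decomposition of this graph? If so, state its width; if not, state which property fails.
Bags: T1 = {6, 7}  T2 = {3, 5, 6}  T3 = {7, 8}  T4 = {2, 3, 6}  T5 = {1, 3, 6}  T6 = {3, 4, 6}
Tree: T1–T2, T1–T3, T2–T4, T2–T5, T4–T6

A tree decomposition must satisfy three properties: every vertex lies in some bag; for every edge, both endpoints lie together in some bag; and for every vertex, the bags containing it form a connected subtree. Here edge (5,7) lies in no bag, so the decomposition is invalid.

No — edge (5,7) lies in no bag.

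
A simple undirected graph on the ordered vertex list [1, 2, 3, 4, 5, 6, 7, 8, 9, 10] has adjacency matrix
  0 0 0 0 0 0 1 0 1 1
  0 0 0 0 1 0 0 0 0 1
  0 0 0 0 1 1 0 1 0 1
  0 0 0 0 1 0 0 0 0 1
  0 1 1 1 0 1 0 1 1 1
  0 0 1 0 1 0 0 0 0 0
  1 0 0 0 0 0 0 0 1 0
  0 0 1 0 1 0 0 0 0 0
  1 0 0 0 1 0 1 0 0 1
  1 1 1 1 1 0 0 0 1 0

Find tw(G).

A width-2 tree decomposition is:
Bags: B1 = {5, 9, 10}  B2 = {1, 9, 10}  B3 = {1, 7, 9}  B4 = {4, 5, 10}  B5 = {3, 5, 10}  B6 = {2, 5, 10}  B7 = {3, 5, 6}  B8 = {3, 5, 8}
Tree: B1–B2, B2–B3, B1–B4, B4–B5, B4–B6, B5–B7, B7–B8
Every bag has size at most 3, so the width is 3 − 1 = 2 and tw(G) ≤ 2. For the lower bound, the 3 vertices {1, 9, 10} are pairwise adjacent, and any tree decomposition puts a clique entirely inside one bag — forcing width ≥ 2. Combining the bounds, tw(G) = 2.

2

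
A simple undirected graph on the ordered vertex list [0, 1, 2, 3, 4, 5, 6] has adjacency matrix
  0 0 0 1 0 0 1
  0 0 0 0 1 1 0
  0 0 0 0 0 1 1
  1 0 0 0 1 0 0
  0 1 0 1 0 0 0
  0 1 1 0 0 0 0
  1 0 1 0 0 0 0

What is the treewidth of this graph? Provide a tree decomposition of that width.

Treewidth 2.
One such decomposition:
Bags: B1 = {0, 2, 6}  B2 = {0, 2, 3}  B3 = {2, 3, 4}  B4 = {1, 2, 4}  B5 = {1, 2, 5}
Tree: B1–B2, B2–B3, B3–B4, B4–B5

Every bag has size at most 3, so the width is 3 − 1 = 2 and tw(G) ≤ 2. The edges 2–6–0–3–4–1–5–2 form a cycle, so G is not a tree and its treewidth is at least 2. Combining the bounds, tw(G) = 2.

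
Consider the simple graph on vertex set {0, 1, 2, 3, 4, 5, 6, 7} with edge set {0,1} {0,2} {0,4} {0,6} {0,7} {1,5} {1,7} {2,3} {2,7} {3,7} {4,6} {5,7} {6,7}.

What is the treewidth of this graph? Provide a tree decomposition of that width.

Each bag holds 3 vertices, so the decomposition has width 2, which upper-bounds the treewidth. On the other hand G contains the 3-clique {0, 4, 6}. A clique must lie in a single bag of any decomposition, so no decomposition can have width below 2. Therefore the treewidth is 2.

Treewidth 2.
Bags: B1 = {0, 2, 7}  B2 = {0, 6, 7}  B3 = {0, 1, 7}  B4 = {0, 4, 6}  B5 = {2, 3, 7}  B6 = {1, 5, 7}
Tree: B1–B2, B1–B3, B2–B4, B1–B5, B3–B6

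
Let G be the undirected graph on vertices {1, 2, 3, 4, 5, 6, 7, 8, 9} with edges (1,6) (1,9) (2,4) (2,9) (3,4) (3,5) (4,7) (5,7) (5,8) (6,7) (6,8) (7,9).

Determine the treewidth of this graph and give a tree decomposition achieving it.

Each bag holds 4 vertices, so the decomposition has width 3, which upper-bounds the treewidth. For the lower bound: the 4 vertex sets {2,3,4}, {5}, {7}, {1,6,8,9} are disjoint, each induces a connected subgraph, and every pair is joined by at least one edge of G. Contracting each set to a single vertex therefore yields K_{4} as a minor, and since treewidth is minor-monotone, tw(G) ≥ tw(K_{4}) = 3. The upper and lower bounds meet at 3, so that is the treewidth.

Treewidth 3.
Bags: B1 = {2, 3, 4, 5}  B2 = {2, 4, 5, 7}  B3 = {2, 5, 7, 9}  B4 = {5, 7, 8, 9}  B5 = {6, 7, 8, 9}  B6 = {1, 6, 8, 9}
Tree: B1–B2, B2–B3, B3–B4, B4–B5, B5–B6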